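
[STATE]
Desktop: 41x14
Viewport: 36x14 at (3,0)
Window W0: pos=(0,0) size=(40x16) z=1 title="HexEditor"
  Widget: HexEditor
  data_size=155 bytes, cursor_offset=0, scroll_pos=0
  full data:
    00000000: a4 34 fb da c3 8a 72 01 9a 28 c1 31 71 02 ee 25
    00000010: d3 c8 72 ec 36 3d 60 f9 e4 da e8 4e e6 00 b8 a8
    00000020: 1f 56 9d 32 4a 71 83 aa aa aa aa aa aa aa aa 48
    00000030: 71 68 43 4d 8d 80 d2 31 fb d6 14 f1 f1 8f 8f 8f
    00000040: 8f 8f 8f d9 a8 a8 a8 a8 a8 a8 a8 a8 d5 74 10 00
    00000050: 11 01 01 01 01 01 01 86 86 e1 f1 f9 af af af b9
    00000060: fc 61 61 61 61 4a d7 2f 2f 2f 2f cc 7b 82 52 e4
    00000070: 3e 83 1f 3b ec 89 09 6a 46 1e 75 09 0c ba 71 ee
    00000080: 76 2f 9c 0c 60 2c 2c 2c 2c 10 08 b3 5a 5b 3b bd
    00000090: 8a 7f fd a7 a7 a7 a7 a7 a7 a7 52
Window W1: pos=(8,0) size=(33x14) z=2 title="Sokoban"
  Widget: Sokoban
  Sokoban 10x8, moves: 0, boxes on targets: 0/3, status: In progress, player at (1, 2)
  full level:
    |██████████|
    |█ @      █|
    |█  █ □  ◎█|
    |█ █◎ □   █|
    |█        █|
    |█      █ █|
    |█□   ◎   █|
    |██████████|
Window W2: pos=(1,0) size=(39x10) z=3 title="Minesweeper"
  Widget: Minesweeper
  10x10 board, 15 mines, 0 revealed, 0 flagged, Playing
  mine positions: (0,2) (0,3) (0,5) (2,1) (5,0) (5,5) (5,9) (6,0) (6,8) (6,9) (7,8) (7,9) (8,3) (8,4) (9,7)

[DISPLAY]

━━━━━━━━━━━━━━━━━━━━━━━━━━━━━━━━━━━━
Minesweeper                         
────────────────────────────────────
■■■■■■■■■                           
■■■■■■■■■                           
■■■■■■■■■                           
■■■■■■■■■                           
■■■■■■■■■                           
■■■■■■■■■                           
━━━━━━━━━━━━━━━━━━━━━━━━━━━━━━━━━━━━
00007┃██████████                    
00008┃Moves: 0  0/3                 
00009┃                              
     ┗━━━━━━━━━━━━━━━━━━━━━━━━━━━━━━


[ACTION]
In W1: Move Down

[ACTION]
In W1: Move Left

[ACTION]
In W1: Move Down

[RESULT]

━━━━━━━━━━━━━━━━━━━━━━━━━━━━━━━━━━━━
Minesweeper                         
────────────────────────────────────
■■■■■■■■■                           
■■■■■■■■■                           
■■■■■■■■■                           
■■■■■■■■■                           
■■■■■■■■■                           
■■■■■■■■■                           
━━━━━━━━━━━━━━━━━━━━━━━━━━━━━━━━━━━━
00007┃██████████                    
00008┃Moves: 3  0/3                 
00009┃                              
     ┗━━━━━━━━━━━━━━━━━━━━━━━━━━━━━━


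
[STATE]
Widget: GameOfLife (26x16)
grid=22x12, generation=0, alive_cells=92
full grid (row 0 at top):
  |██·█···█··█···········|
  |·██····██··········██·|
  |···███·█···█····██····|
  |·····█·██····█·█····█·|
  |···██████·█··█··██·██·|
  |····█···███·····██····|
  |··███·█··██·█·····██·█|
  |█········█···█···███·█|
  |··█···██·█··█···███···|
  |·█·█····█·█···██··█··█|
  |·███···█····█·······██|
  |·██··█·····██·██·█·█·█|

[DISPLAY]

Gen: 0                    
██·█···█··█···········    
·██····██··········██·    
···███·█···█····██····    
·····█·██····█·█····█·    
···██████·█··█··██·██·    
····█···███·····██····    
··███·█··██·█·····██·█    
█········█···█···███·█    
··█···██·█··█···███···    
·█·█····█·█···██··█··█    
·███···█····█·······██    
·██··█·····██·██·█·█·█    
                          
                          
                          


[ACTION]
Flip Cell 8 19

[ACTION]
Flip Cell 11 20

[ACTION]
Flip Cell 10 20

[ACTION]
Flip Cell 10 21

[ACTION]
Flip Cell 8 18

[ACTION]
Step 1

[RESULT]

Gen: 1                    
██·····██·············    
██·····██·············    
··████··········█··██·    
·········█··█·██··███·    
···█······█···██·████·    
··█·············█·····    
···███·····█····█··█··    
·██··███·█·███··█·····    
·██····█·██··████··█··    
·█·█··█·██·█·█·████···    
█··██·······█···█·██·█    
·█·█·······███······█·    
                          
                          
                          


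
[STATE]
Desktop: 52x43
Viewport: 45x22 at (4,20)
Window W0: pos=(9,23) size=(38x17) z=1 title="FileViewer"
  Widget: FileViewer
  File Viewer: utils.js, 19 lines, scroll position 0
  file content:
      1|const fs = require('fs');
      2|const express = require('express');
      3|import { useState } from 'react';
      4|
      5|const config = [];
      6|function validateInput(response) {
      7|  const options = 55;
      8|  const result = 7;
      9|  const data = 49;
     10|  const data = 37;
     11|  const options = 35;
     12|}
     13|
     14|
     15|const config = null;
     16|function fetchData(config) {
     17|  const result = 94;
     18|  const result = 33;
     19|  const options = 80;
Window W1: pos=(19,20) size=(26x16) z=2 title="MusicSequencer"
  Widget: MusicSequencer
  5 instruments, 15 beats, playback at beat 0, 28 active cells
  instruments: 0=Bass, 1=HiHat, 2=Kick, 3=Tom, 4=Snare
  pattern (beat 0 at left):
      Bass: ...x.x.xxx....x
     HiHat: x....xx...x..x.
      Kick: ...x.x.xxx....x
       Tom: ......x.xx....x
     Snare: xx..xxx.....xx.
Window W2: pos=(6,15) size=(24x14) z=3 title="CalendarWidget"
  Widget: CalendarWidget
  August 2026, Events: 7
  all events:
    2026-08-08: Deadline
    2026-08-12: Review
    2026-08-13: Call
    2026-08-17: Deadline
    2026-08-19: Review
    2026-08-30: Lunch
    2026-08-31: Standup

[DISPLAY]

  ┃                1  2  ┃━━━━━━━━━━━━━━┓    
  ┃ 3  4  5  6  7  8*  9 ┃encer         ┃    
  ┃10 11 12* 13* 14 15 16┃──────────────┨    
  ┃17* 18 19* 20 21 22 23┃45678901234   ┃━┓  
  ┃24 25 26 27 28 29 30* ┃·█·███····█   ┃ ┃  
  ┃31*                   ┃·██···█··█·   ┃─┨  
  ┃                      ┃·█·███····█   ┃▲┃  
  ┃                      ┃··█·██····█   ┃█┃  
  ┗━━━━━━━━━━━━━━━━━━━━━━┛███·····██·   ┃░┃  
     ┃         ┃                        ┃░┃  
     ┃const con┃                        ┃░┃  
     ┃function ┃                        ┃░┃  
     ┃  const o┃                        ┃░┃  
     ┃  const r┃                        ┃░┃  
     ┃  const d┃                        ┃░┃  
     ┃  const d┗━━━━━━━━━━━━━━━━━━━━━━━━┛░┃  
     ┃  const options = 35;              ░┃  
     ┃}                                  ░┃  
     ┃                                   ▼┃  
     ┗━━━━━━━━━━━━━━━━━━━━━━━━━━━━━━━━━━━━┛  
                                             
                                             


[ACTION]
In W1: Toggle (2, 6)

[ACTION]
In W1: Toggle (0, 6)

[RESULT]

  ┃                1  2  ┃━━━━━━━━━━━━━━┓    
  ┃ 3  4  5  6  7  8*  9 ┃encer         ┃    
  ┃10 11 12* 13* 14 15 16┃──────────────┨    
  ┃17* 18 19* 20 21 22 23┃45678901234   ┃━┓  
  ┃24 25 26 27 28 29 30* ┃·█████····█   ┃ ┃  
  ┃31*                   ┃·██···█··█·   ┃─┨  
  ┃                      ┃·█████····█   ┃▲┃  
  ┃                      ┃··█·██····█   ┃█┃  
  ┗━━━━━━━━━━━━━━━━━━━━━━┛███·····██·   ┃░┃  
     ┃         ┃                        ┃░┃  
     ┃const con┃                        ┃░┃  
     ┃function ┃                        ┃░┃  
     ┃  const o┃                        ┃░┃  
     ┃  const r┃                        ┃░┃  
     ┃  const d┃                        ┃░┃  
     ┃  const d┗━━━━━━━━━━━━━━━━━━━━━━━━┛░┃  
     ┃  const options = 35;              ░┃  
     ┃}                                  ░┃  
     ┃                                   ▼┃  
     ┗━━━━━━━━━━━━━━━━━━━━━━━━━━━━━━━━━━━━┛  
                                             
                                             


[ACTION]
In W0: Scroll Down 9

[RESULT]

  ┃                1  2  ┃━━━━━━━━━━━━━━┓    
  ┃ 3  4  5  6  7  8*  9 ┃encer         ┃    
  ┃10 11 12* 13* 14 15 16┃──────────────┨    
  ┃17* 18 19* 20 21 22 23┃45678901234   ┃━┓  
  ┃24 25 26 27 28 29 30* ┃·█████····█   ┃ ┃  
  ┃31*                   ┃·██···█··█·   ┃─┨  
  ┃                      ┃·█████····█   ┃▲┃  
  ┃                      ┃··█·██····█   ┃░┃  
  ┗━━━━━━━━━━━━━━━━━━━━━━┛███·····██·   ┃░┃  
     ┃  const d┃                        ┃░┃  
     ┃  const o┃                        ┃░┃  
     ┃}        ┃                        ┃░┃  
     ┃         ┃                        ┃░┃  
     ┃         ┃                        ┃░┃  
     ┃const con┃                        ┃░┃  
     ┃function ┗━━━━━━━━━━━━━━━━━━━━━━━━┛░┃  
     ┃  const result = 94;               ░┃  
     ┃  const result = 33;               █┃  
     ┃  const options = 80;              ▼┃  
     ┗━━━━━━━━━━━━━━━━━━━━━━━━━━━━━━━━━━━━┛  
                                             
                                             


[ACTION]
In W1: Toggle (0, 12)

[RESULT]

  ┃                1  2  ┃━━━━━━━━━━━━━━┓    
  ┃ 3  4  5  6  7  8*  9 ┃encer         ┃    
  ┃10 11 12* 13* 14 15 16┃──────────────┨    
  ┃17* 18 19* 20 21 22 23┃45678901234   ┃━┓  
  ┃24 25 26 27 28 29 30* ┃·█████··█·█   ┃ ┃  
  ┃31*                   ┃·██···█··█·   ┃─┨  
  ┃                      ┃·█████····█   ┃▲┃  
  ┃                      ┃··█·██····█   ┃░┃  
  ┗━━━━━━━━━━━━━━━━━━━━━━┛███·····██·   ┃░┃  
     ┃  const d┃                        ┃░┃  
     ┃  const o┃                        ┃░┃  
     ┃}        ┃                        ┃░┃  
     ┃         ┃                        ┃░┃  
     ┃         ┃                        ┃░┃  
     ┃const con┃                        ┃░┃  
     ┃function ┗━━━━━━━━━━━━━━━━━━━━━━━━┛░┃  
     ┃  const result = 94;               ░┃  
     ┃  const result = 33;               █┃  
     ┃  const options = 80;              ▼┃  
     ┗━━━━━━━━━━━━━━━━━━━━━━━━━━━━━━━━━━━━┛  
                                             
                                             


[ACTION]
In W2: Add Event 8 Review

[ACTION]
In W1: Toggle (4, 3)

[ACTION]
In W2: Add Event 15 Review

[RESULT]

  ┃                1  2  ┃━━━━━━━━━━━━━━┓    
  ┃ 3  4  5  6  7  8*  9 ┃encer         ┃    
  ┃10 11 12* 13* 14 15* 1┃──────────────┨    
  ┃17* 18 19* 20 21 22 23┃45678901234   ┃━┓  
  ┃24 25 26 27 28 29 30* ┃·█████··█·█   ┃ ┃  
  ┃31*                   ┃·██···█··█·   ┃─┨  
  ┃                      ┃·█████····█   ┃▲┃  
  ┃                      ┃··█·██····█   ┃░┃  
  ┗━━━━━━━━━━━━━━━━━━━━━━┛███·····██·   ┃░┃  
     ┃  const d┃                        ┃░┃  
     ┃  const o┃                        ┃░┃  
     ┃}        ┃                        ┃░┃  
     ┃         ┃                        ┃░┃  
     ┃         ┃                        ┃░┃  
     ┃const con┃                        ┃░┃  
     ┃function ┗━━━━━━━━━━━━━━━━━━━━━━━━┛░┃  
     ┃  const result = 94;               ░┃  
     ┃  const result = 33;               █┃  
     ┃  const options = 80;              ▼┃  
     ┗━━━━━━━━━━━━━━━━━━━━━━━━━━━━━━━━━━━━┛  
                                             
                                             


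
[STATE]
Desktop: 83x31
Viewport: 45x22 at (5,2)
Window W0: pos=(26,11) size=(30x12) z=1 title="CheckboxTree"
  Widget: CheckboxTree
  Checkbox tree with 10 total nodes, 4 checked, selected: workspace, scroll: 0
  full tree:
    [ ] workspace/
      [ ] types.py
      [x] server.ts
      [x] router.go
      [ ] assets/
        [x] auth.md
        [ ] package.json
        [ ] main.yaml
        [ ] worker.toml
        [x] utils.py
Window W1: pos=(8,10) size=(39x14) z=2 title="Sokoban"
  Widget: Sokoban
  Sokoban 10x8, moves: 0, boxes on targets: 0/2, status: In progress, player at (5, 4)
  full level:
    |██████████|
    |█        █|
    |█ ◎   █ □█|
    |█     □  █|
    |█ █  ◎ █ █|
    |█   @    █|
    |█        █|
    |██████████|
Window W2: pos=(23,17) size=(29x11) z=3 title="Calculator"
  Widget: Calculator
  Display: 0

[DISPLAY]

                                             
                                             
                                             
                                             
                                             
                                             
                                             
                                             
   ┏━━━━━━━━━━━━━━━━━━━━━━━━━━━━━━━━━━━━━┓   
   ┃ Sokoban                             ┃━━━
   ┠─────────────────────────────────────┨   
   ┃██████████                           ┃───
   ┃█        █                           ┃   
   ┃█ ◎   █ □█                           ┃   
   ┃█     □  █                           ┃   
   ┃█ █  ◎ █ █    ┏━━━━━━━━━━━━━━━━━━━━━━━━━━
   ┃█   @    █    ┃ Calculator               
   ┃█        █    ┠──────────────────────────
   ┃██████████    ┃                          
   ┃Moves: 0  0/2 ┃┌───┬───┬───┬───┐         
   ┃              ┃│ 7 │ 8 │ 9 │ ÷ │         
   ┗━━━━━━━━━━━━━━┃├───┼───┼───┼───┤         


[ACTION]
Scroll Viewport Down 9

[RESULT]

                                             
   ┏━━━━━━━━━━━━━━━━━━━━━━━━━━━━━━━━━━━━━┓   
   ┃ Sokoban                             ┃━━━
   ┠─────────────────────────────────────┨   
   ┃██████████                           ┃───
   ┃█        █                           ┃   
   ┃█ ◎   █ □█                           ┃   
   ┃█     □  █                           ┃   
   ┃█ █  ◎ █ █    ┏━━━━━━━━━━━━━━━━━━━━━━━━━━
   ┃█   @    █    ┃ Calculator               
   ┃█        █    ┠──────────────────────────
   ┃██████████    ┃                          
   ┃Moves: 0  0/2 ┃┌───┬───┬───┬───┐         
   ┃              ┃│ 7 │ 8 │ 9 │ ÷ │         
   ┗━━━━━━━━━━━━━━┃├───┼───┼───┼───┤         
                  ┃│ 4 │ 5 │ 6 │ × │         
                  ┃├───┼───┼───┼───┤         
                  ┃│ 1 │ 2 │ 3 │ - │         
                  ┗━━━━━━━━━━━━━━━━━━━━━━━━━━
                                             
                                             
                                             


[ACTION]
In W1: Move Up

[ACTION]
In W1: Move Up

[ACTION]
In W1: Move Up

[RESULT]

                                             
   ┏━━━━━━━━━━━━━━━━━━━━━━━━━━━━━━━━━━━━━┓   
   ┃ Sokoban                             ┃━━━
   ┠─────────────────────────────────────┨   
   ┃██████████                           ┃───
   ┃█        █                           ┃   
   ┃█ ◎ @ █ □█                           ┃   
   ┃█     □  █                           ┃   
   ┃█ █  ◎ █ █    ┏━━━━━━━━━━━━━━━━━━━━━━━━━━
   ┃█        █    ┃ Calculator               
   ┃█        █    ┠──────────────────────────
   ┃██████████    ┃                          
   ┃Moves: 3  0/2 ┃┌───┬───┬───┬───┐         
   ┃              ┃│ 7 │ 8 │ 9 │ ÷ │         
   ┗━━━━━━━━━━━━━━┃├───┼───┼───┼───┤         
                  ┃│ 4 │ 5 │ 6 │ × │         
                  ┃├───┼───┼───┼───┤         
                  ┃│ 1 │ 2 │ 3 │ - │         
                  ┗━━━━━━━━━━━━━━━━━━━━━━━━━━
                                             
                                             
                                             


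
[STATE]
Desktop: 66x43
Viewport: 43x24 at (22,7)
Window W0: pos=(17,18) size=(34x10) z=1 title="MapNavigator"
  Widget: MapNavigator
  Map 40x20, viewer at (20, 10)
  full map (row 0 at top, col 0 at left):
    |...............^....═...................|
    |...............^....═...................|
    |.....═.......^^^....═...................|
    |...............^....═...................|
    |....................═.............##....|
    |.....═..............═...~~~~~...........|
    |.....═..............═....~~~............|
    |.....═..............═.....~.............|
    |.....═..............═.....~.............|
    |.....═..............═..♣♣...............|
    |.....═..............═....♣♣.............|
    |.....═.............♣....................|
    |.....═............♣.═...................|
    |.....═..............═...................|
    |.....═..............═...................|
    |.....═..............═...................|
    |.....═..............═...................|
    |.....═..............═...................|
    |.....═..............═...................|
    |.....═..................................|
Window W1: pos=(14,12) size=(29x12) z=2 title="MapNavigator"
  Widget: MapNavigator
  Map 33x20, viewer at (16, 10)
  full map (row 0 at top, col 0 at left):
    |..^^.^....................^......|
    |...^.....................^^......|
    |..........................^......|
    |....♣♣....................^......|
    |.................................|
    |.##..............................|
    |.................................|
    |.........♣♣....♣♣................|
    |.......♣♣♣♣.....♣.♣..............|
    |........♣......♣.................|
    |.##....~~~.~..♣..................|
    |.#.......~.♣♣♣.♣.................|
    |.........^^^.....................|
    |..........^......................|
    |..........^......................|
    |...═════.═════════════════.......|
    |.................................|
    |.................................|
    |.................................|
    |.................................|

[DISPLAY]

                                           
                                           
                                           
                                           
                                           
━━━━━━━━━━━━━━━━━━━━┓                      
igator              ┃                      
────────────────────┨                      
....................┃                      
♣....♣♣.............┃                      
♣.....♣.♣...........┃                      
.....♣..............┃━━━━━━━┓              
.~..♣.@.............┃       ┃              
.♣♣♣.♣..............┃───────┨              
^^..................┃.......┃              
^...................┃.......┃              
━━━━━━━━━━━━━━━━━━━━┛.......┃              
............@....♣♣.........┃              
...........♣................┃              
..........♣.═...............┃              
━━━━━━━━━━━━━━━━━━━━━━━━━━━━┛              
                                           
                                           
                                           


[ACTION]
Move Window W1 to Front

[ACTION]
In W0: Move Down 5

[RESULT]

                                           
                                           
                                           
                                           
                                           
━━━━━━━━━━━━━━━━━━━━┓                      
igator              ┃                      
────────────────────┨                      
....................┃                      
♣....♣♣.............┃                      
♣.....♣.♣...........┃                      
.....♣..............┃━━━━━━━┓              
.~..♣.@.............┃       ┃              
.♣♣♣.♣..............┃───────┨              
^^..................┃.......┃              
^...................┃.......┃              
━━━━━━━━━━━━━━━━━━━━┛.......┃              
............@...............┃              
............═...............┃              
............═...............┃              
━━━━━━━━━━━━━━━━━━━━━━━━━━━━┛              
                                           
                                           
                                           


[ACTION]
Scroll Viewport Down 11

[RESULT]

.....♣..............┃━━━━━━━┓              
.~..♣.@.............┃       ┃              
.♣♣♣.♣..............┃───────┨              
^^..................┃.......┃              
^...................┃.......┃              
━━━━━━━━━━━━━━━━━━━━┛.......┃              
............@...............┃              
............═...............┃              
............═...............┃              
━━━━━━━━━━━━━━━━━━━━━━━━━━━━┛              
                                           
                                           
                                           
                                           
                                           
                                           
                                           
                                           
                                           
                                           
                                           
                                           
                                           
                                           


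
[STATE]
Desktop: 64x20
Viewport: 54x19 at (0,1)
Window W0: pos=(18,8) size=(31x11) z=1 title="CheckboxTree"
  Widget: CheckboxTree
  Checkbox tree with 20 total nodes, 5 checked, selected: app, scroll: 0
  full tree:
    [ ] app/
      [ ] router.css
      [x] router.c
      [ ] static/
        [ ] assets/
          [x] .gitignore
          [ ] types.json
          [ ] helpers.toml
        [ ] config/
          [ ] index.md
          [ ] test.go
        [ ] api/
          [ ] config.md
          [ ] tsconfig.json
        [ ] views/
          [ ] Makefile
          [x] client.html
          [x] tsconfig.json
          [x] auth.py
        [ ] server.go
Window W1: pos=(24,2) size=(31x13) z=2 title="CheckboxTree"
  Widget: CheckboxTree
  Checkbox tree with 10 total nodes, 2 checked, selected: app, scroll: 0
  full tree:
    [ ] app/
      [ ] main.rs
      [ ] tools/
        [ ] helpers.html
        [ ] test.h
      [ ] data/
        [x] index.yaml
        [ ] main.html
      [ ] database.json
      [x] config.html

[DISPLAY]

                                                      
                        ┏━━━━━━━━━━━━━━━━━━━━━━━━━━━━━
                        ┃ CheckboxTree                
                        ┠─────────────────────────────
                        ┃>[-] app/                    
                        ┃   [ ] main.rs               
                        ┃   [ ] tools/                
                  ┏━━━━━┃     [ ] helpers.html        
                  ┃ Chec┃     [ ] test.h              
                  ┠─────┃   [-] data/                 
                  ┃>[-] ┃     [x] index.yaml          
                  ┃   [ ┃     [ ] main.html           
                  ┃   [x┃   [ ] database.json         
                  ┃   [-┗━━━━━━━━━━━━━━━━━━━━━━━━━━━━━
                  ┃     [-] assets/             ┃     
                  ┃       [x] .gitignore        ┃     
                  ┃       [ ] types.json        ┃     
                  ┗━━━━━━━━━━━━━━━━━━━━━━━━━━━━━┛     
                                                      


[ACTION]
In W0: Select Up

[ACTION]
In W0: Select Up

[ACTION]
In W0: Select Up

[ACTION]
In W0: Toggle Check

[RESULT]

                                                      
                        ┏━━━━━━━━━━━━━━━━━━━━━━━━━━━━━
                        ┃ CheckboxTree                
                        ┠─────────────────────────────
                        ┃>[-] app/                    
                        ┃   [ ] main.rs               
                        ┃   [ ] tools/                
                  ┏━━━━━┃     [ ] helpers.html        
                  ┃ Chec┃     [ ] test.h              
                  ┠─────┃   [-] data/                 
                  ┃>[x] ┃     [x] index.yaml          
                  ┃   [x┃     [ ] main.html           
                  ┃   [x┃   [ ] database.json         
                  ┃   [x┗━━━━━━━━━━━━━━━━━━━━━━━━━━━━━
                  ┃     [x] assets/             ┃     
                  ┃       [x] .gitignore        ┃     
                  ┃       [x] types.json        ┃     
                  ┗━━━━━━━━━━━━━━━━━━━━━━━━━━━━━┛     
                                                      


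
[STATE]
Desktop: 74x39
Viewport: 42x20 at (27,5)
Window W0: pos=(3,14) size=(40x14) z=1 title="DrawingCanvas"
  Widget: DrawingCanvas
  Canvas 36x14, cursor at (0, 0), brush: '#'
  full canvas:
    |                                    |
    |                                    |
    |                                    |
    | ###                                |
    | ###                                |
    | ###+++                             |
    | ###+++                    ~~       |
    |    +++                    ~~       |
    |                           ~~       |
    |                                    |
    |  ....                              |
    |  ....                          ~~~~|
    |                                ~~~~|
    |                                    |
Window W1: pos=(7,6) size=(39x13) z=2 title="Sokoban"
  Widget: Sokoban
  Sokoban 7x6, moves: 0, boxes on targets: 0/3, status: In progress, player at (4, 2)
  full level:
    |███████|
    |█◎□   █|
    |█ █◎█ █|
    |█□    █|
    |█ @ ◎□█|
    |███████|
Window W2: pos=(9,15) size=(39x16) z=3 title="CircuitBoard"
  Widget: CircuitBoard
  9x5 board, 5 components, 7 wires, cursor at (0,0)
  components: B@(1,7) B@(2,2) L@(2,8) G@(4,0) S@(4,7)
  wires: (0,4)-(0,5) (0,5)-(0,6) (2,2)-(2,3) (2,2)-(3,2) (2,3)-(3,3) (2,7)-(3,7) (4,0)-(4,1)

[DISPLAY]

                                          
━━━━━━━━━━━━━━━━━━┓                       
                  ┃                       
──────────────────┨                       
                  ┃                       
                  ┃                       
                  ┃                       
                  ┃                       
                  ┃                       
                  ┃                       
━━━━━━━━━━━━━━━━━━━━┓                     
                    ┃                     
────────────────────┨                     
7 8                 ┃                     
   · ─ · ─ ·        ┃                     
                    ┃                     
               B    ┃                     
                    ┃                     
               ·   L┃                     
               │    ┃                     


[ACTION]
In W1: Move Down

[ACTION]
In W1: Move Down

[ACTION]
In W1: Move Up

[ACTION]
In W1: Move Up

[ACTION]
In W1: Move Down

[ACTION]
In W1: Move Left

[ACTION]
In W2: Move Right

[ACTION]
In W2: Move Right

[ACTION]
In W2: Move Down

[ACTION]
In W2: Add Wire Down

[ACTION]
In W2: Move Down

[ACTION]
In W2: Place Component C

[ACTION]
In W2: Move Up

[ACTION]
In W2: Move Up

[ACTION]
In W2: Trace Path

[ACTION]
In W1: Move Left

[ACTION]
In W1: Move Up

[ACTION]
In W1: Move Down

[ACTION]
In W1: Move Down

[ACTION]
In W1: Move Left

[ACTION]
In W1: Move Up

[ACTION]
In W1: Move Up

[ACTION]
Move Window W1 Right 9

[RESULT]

                                          
━━━━━━━━━━━━━━━━━━━━━━━━━━━┓              
                           ┃              
───────────────────────────┨              
                           ┃              
                           ┃              
                           ┃              
                           ┃              
                           ┃              
                           ┃              
━━━━━━━━━━━━━━━━━━━━┓      ┃              
                    ┃      ┃              
────────────────────┨      ┃              
7 8                 ┃━━━━━━┛              
   · ─ · ─ ·        ┃                     
                    ┃                     
               B    ┃                     
                    ┃                     
               ·   L┃                     
               │    ┃                     


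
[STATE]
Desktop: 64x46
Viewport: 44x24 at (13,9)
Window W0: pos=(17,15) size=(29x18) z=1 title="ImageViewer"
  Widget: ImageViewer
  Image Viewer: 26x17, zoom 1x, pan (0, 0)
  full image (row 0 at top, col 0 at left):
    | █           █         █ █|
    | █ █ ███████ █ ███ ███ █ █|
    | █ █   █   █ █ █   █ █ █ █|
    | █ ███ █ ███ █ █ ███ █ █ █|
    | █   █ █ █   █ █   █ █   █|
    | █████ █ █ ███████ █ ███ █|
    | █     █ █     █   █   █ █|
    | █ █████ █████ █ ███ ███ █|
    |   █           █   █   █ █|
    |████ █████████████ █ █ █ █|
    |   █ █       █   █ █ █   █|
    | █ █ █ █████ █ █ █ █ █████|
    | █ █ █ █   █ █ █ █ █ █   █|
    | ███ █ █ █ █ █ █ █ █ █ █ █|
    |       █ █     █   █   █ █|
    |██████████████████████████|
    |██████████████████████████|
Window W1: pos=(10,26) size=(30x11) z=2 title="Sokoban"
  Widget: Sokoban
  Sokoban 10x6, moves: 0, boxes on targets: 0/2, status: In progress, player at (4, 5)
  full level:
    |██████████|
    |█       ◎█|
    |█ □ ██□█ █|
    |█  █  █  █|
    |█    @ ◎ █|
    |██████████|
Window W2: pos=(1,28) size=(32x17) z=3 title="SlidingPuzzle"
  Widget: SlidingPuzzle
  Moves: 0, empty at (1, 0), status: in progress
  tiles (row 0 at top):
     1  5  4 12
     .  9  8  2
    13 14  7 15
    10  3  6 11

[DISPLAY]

                                            
                                            
                                            
                                            
                                            
                                            
    ┏━━━━━━━━━━━━━━━━━━━━━━━━━━━┓           
    ┃ ImageViewer               ┃           
    ┠───────────────────────────┨           
    ┃ █           █         █ █ ┃           
    ┃ █ █ ███████ █ ███ ███ █ █ ┃           
    ┃ █ █   █   █ █ █   █ █ █ █ ┃           
    ┃ █ ███ █ ███ █ █ ███ █ █ █ ┃           
    ┃ █   █ █ █   █ █   █ █   █ ┃           
    ┃ █████ █ █ ███████ █ ███ █ ┃           
    ┃ █     █ █     █   █   █ █ ┃           
    ┃ █ █████ █████ █ ███ ███ █ ┃           
━━━━━━━━━━━━━━━━━━━━━━━━━━┓ █ █ ┃           
okoban                    ┃ █ █ ┃           
━━━━━━━━━━━━━━━━━━━┓──────┨   █ ┃           
zle                ┃      ┃████ ┃           
───────────────────┨      ┃   █ ┃           
────┬────┐         ┃      ┃ █ █ ┃           
  4 │ 12 │         ┃      ┃━━━━━┛           


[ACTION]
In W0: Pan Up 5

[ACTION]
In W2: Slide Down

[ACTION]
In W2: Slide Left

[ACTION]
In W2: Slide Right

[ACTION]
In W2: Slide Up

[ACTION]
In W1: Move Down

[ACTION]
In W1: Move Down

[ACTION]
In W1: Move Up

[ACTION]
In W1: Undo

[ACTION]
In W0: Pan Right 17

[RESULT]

                                            
                                            
                                            
                                            
                                            
                                            
    ┏━━━━━━━━━━━━━━━━━━━━━━━━━━━┓           
    ┃ ImageViewer               ┃           
    ┠───────────────────────────┨           
    ┃      █ █                  ┃           
    ┃█ ███ █ █                  ┃           
    ┃  █ █ █ █                  ┃           
    ┃███ █ █ █                  ┃           
    ┃  █ █   █                  ┃           
    ┃█ █ ███ █                  ┃           
    ┃  █   █ █                  ┃           
    ┃███ ███ █                  ┃           
━━━━━━━━━━━━━━━━━━━━━━━━━━┓     ┃           
okoban                    ┃     ┃           
━━━━━━━━━━━━━━━━━━━┓──────┨     ┃           
zle                ┃      ┃     ┃           
───────────────────┨      ┃     ┃           
────┬────┐         ┃      ┃     ┃           
  4 │ 12 │         ┃      ┃━━━━━┛           


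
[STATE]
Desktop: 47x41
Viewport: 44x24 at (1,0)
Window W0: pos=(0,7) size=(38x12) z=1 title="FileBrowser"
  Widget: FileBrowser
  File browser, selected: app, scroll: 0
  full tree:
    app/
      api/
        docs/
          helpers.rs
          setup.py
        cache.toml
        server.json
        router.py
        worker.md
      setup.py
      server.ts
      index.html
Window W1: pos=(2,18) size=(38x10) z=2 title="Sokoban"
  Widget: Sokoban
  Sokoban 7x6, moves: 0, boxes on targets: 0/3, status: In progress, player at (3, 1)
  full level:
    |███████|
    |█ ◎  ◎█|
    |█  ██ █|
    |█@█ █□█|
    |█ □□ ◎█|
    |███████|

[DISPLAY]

                                            
                                            
                                            
                                            
                                            
                                            
                                            
━━━━━━━━━━━━━━━━━━━━━━━━━━━━━━━━━━━━┓       
 FileBrowser                        ┃       
────────────────────────────────────┨       
> [-] app/                          ┃       
    [+] api/                        ┃       
    setup.py                        ┃       
    server.ts                       ┃       
    index.html                      ┃       
                                    ┃       
                                    ┃       
                                    ┃       
━┏━━━━━━━━━━━━━━━━━━━━━━━━━━━━━━━━━━━━┓     
 ┃ Sokoban                            ┃     
 ┠────────────────────────────────────┨     
 ┃███████                             ┃     
 ┃█ ◎  ◎█                             ┃     
 ┃█  ██ █                             ┃     


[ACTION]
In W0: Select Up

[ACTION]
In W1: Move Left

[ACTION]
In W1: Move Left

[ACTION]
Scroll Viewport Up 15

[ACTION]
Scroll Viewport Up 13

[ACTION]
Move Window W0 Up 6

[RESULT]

                                            
━━━━━━━━━━━━━━━━━━━━━━━━━━━━━━━━━━━━┓       
 FileBrowser                        ┃       
────────────────────────────────────┨       
> [-] app/                          ┃       
    [+] api/                        ┃       
    setup.py                        ┃       
    server.ts                       ┃       
    index.html                      ┃       
                                    ┃       
                                    ┃       
                                    ┃       
━━━━━━━━━━━━━━━━━━━━━━━━━━━━━━━━━━━━┛       
                                            
                                            
                                            
                                            
                                            
 ┏━━━━━━━━━━━━━━━━━━━━━━━━━━━━━━━━━━━━┓     
 ┃ Sokoban                            ┃     
 ┠────────────────────────────────────┨     
 ┃███████                             ┃     
 ┃█ ◎  ◎█                             ┃     
 ┃█  ██ █                             ┃     
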